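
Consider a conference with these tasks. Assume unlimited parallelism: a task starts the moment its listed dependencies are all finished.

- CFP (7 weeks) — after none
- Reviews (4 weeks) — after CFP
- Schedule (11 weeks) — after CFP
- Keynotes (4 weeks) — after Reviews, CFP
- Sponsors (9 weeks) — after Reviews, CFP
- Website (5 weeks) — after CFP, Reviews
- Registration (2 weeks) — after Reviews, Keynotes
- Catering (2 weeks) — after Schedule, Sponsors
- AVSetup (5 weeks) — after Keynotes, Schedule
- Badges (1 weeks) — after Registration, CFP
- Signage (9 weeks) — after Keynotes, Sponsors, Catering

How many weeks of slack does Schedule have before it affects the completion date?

2

Critical path: CFP→Reviews→Sponsors→Catering→Signage = 7+4+9+2+9 = 31, so the finish is 31 weeks.
Longest path through Schedule: 29 weeks (earliest finish 18, latest finish 20).
Float = 31 − 29 = 2.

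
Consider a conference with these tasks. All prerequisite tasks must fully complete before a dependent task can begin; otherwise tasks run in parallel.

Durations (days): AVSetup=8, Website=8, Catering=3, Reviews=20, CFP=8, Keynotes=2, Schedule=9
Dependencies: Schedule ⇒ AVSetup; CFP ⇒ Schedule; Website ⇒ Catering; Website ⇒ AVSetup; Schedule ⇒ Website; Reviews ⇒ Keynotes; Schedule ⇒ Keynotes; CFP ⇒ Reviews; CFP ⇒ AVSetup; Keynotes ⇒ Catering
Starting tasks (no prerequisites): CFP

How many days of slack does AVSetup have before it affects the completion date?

The longest chain is CFP→Reviews→Keynotes→Catering = 8+20+2+3 = 33; overall finish 33 days.
AVSetup finishes as early as 33 and must finish by 33.
Float = 33 − 33 = 0.

0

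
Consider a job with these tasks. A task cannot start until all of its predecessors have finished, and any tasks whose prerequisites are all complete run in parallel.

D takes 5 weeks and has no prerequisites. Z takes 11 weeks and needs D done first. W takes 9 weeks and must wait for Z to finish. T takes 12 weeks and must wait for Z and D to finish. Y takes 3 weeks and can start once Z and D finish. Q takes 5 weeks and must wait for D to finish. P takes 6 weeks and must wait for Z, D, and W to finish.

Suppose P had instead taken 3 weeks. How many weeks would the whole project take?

Critical path before the change: D→Z→W→P = 5+11+9+6 = 31 giving 31 weeks.
Since P is critical, the -3 change carries straight to that chain (now 28 weeks).
That remains the longest chain; total 28 weeks.

28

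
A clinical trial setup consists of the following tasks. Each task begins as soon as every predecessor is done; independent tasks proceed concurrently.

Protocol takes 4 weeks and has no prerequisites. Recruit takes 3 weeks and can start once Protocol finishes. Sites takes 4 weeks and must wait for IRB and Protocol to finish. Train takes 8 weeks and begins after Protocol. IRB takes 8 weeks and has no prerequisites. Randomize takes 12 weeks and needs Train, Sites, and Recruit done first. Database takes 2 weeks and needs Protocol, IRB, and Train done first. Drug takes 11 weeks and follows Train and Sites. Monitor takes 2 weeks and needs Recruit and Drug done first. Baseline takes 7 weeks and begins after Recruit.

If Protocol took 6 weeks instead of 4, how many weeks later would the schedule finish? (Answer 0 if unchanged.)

2

Critical path before the change: Protocol→Train→Drug→Monitor = 4+8+11+2 = 25 giving 25 weeks.
Protocol lies on that path, so at 6 weeks the path becomes 27 weeks.
The critical path is still Protocol→Train→Drug→Monitor; finish is now 27 weeks.
Change in finish: 27 − 25 = +2 weeks.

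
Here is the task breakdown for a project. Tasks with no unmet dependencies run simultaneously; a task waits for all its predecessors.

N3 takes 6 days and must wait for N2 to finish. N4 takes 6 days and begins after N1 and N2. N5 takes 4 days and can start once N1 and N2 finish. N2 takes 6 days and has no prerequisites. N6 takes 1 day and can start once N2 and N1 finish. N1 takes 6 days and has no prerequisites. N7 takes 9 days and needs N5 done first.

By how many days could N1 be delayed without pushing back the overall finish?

0

The longest chain is N1→N5→N7 = 6+4+9 = 19; overall finish 19 days.
Longest path through N1: 19 days (earliest finish 6, latest finish 6).
Float = 19 − 19 = 0.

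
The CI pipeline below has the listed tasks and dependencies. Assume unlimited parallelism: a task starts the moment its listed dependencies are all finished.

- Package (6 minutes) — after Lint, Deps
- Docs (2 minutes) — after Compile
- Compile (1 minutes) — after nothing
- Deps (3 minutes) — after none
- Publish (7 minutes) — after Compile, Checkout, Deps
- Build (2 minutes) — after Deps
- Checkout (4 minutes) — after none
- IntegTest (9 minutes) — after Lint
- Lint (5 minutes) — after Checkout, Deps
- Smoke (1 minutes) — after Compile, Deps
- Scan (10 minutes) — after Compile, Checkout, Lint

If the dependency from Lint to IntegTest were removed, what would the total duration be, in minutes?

19

Original critical path: Checkout→Lint→Scan = 4+5+10 = 19 ⇒ 19 minutes.
Without Lint→IntegTest, IntegTest's earliest start moves from 9 to 0.
After: Checkout→Lint→Scan = 4+5+10 = 19 → 19 minutes.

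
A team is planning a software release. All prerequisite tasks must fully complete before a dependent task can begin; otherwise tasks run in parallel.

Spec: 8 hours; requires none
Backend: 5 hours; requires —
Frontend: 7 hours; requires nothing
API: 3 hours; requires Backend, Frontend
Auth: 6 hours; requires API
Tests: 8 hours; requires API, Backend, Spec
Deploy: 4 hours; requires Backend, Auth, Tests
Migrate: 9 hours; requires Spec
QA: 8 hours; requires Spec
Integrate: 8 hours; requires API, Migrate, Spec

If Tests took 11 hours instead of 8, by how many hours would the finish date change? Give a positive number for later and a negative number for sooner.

The binding path is Spec→Migrate→Integrate = 8+9+8 = 25; finish at 25 hours.
Tests is off the critical path — its longest chain is 22 hours, giving 3 of slack.
The critical path is still Spec→Migrate→Integrate; finish is now 25 hours.
Change in finish: 25 − 25 = +0 hours.

0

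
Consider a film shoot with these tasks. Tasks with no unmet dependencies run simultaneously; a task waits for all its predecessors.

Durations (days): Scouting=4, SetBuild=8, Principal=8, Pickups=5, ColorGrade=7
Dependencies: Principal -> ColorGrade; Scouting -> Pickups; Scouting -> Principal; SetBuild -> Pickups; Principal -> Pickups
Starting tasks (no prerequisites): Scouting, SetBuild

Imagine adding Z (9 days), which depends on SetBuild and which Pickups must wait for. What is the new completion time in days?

22

Originally the film shoot takes 19 days.
With Z inserted, Pickups now waits for max(SetBuild, Scouting, Principal, Z).
New critical path: SetBuild→Z→Pickups = 8+9+5 = 22 ⇒ 22 days.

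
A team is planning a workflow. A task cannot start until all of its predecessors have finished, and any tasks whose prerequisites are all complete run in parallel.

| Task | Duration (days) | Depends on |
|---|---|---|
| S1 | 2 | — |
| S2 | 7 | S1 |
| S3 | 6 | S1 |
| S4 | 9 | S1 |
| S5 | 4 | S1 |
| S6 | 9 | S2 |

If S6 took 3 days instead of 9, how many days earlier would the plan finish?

6

The binding path is S1→S2→S6 = 2+7+9 = 18; finish at 18 days.
Since S6 is critical, the -6 change carries straight to that chain (now 12 days).
That remains the longest chain; total 12 days.
Change in finish: 12 − 18 = -6 days.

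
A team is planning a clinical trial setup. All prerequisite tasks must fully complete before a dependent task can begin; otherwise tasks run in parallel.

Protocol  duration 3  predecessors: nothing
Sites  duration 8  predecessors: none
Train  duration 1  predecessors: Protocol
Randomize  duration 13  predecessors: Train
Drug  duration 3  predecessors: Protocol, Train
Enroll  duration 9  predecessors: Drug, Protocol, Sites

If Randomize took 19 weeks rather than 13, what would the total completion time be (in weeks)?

23

Baseline: Protocol→Train→Randomize = 3+1+13 = 17 → 17 weeks.
Randomize lies on that path, so at 19 weeks the path becomes 23 weeks.
No other chain overtakes it, so the finish is 23 weeks.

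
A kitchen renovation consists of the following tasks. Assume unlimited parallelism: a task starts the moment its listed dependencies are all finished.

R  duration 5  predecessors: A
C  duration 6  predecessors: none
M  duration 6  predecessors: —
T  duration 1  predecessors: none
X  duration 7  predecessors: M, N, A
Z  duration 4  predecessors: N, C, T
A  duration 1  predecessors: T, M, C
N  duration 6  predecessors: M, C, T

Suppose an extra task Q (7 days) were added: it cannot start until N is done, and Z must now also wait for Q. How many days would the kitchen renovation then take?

23

Originally the kitchen renovation takes 19 days.
With Q inserted, Z now waits for max(N, C, T, Q).
New critical path: C→N→Q→Z = 6+6+7+4 = 23 ⇒ 23 days.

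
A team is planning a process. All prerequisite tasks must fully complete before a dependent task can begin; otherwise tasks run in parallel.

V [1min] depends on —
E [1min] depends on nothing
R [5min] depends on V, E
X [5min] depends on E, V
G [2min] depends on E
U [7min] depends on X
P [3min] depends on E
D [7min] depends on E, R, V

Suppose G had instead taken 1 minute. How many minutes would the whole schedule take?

13

As given, the longest chain is V→R→D = 1+5+7 = 13, so the finish is 13 minutes.
G has 10 minutes of float (longest path through it is 3).
No other chain overtakes it, so the finish is 13 minutes.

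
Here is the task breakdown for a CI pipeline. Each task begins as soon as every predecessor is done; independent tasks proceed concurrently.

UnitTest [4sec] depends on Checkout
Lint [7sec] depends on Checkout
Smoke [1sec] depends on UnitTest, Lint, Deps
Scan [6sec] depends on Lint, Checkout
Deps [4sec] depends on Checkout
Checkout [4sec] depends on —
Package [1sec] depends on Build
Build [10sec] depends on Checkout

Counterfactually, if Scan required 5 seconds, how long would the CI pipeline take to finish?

16

Baseline: Checkout→Lint→Scan = 4+7+6 = 17 → 17 seconds.
Since Scan is critical, the -1 change carries straight to that chain (now 16 seconds).
No other chain overtakes it, so the finish is 16 seconds.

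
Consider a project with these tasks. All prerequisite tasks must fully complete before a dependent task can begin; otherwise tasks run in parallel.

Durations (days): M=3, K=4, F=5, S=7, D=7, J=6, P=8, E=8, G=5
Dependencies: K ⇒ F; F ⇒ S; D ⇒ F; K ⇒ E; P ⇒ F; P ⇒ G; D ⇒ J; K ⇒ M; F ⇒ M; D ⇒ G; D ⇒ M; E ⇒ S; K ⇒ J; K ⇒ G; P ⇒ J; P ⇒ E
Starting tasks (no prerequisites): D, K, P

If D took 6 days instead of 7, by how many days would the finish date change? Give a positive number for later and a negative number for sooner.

0

Critical path before the change: P→E→S = 8+8+7 = 23 giving 23 days.
D has 4 days of float (longest path through it is 19).
The critical path is still P→E→S; finish is now 23 days.
Change in finish: 23 − 23 = +0 days.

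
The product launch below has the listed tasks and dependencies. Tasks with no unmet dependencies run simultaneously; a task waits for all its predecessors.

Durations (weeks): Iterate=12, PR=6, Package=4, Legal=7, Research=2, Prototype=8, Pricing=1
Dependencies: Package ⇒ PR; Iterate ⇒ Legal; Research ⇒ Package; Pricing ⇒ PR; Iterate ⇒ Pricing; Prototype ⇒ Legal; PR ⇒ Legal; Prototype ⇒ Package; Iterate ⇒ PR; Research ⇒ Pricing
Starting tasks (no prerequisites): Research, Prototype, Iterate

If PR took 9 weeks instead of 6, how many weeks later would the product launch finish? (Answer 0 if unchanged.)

Baseline: Iterate→Pricing→PR→Legal = 12+1+6+7 = 26 → 26 weeks.
PR lies on that path, so at 9 weeks the path becomes 29 weeks.
No other chain overtakes it, so the finish is 29 weeks.
Change in finish: 29 − 26 = +3 weeks.

3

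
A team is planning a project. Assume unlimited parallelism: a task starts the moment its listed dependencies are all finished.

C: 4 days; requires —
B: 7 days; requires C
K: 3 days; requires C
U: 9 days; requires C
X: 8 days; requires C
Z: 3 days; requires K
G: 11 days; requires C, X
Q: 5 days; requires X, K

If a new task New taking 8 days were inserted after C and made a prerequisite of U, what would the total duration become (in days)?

23

Originally the plan takes 23 days.
With New inserted, U now waits for max(C, New).
New critical path: C→X→G = 4+8+11 = 23 ⇒ 23 days.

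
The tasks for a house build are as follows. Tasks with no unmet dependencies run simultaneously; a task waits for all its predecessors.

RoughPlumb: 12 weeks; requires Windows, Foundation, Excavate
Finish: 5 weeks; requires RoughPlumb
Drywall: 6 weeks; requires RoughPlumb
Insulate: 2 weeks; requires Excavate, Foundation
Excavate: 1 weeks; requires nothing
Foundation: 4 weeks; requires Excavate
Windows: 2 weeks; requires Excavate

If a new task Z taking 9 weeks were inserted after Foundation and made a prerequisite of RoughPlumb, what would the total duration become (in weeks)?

Originally the job takes 23 weeks.
With Z inserted, RoughPlumb now waits for max(Windows, Foundation, Excavate, Z).
New critical path: Excavate→Foundation→Z→RoughPlumb→Drywall = 1+4+9+12+6 = 32 ⇒ 32 weeks.

32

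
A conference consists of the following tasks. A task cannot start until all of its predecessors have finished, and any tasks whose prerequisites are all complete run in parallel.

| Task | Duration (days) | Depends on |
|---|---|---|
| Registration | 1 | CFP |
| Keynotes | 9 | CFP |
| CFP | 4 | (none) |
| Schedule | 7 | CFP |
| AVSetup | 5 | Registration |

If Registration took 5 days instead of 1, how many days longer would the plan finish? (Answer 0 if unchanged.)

Baseline: CFP→Keynotes = 4+9 = 13 → 13 days.
Registration has 3 days of float (longest path through it is 10).
Now CFP→Registration→AVSetup = 4+5+5 = 14 is longest, so the finish becomes 14 days.
Change in finish: 14 − 13 = +1 days.

1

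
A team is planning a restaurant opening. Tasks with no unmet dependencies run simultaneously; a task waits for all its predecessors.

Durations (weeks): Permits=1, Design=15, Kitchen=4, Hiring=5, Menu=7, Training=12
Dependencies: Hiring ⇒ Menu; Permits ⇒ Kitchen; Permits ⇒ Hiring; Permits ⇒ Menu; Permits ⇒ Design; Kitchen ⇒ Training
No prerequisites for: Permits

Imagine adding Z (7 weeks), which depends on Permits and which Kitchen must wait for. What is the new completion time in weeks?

24

Originally the job takes 17 weeks.
With Z inserted, Kitchen now waits for max(Permits, Z).
New critical path: Permits→Z→Kitchen→Training = 1+7+4+12 = 24 ⇒ 24 weeks.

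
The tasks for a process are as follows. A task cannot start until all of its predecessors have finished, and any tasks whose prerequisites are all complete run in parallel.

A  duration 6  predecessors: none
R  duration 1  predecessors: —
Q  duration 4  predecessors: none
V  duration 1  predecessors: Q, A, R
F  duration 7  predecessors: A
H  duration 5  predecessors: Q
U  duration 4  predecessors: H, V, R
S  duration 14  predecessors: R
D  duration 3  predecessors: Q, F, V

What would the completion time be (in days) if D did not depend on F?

Before: longest chain A→F→D = 6+7+3 = 16, finish 16.
Without F→D, D's earliest start moves from 13 to 7.
New critical path: R→S = 1+14 = 15 ⇒ 15 days.

15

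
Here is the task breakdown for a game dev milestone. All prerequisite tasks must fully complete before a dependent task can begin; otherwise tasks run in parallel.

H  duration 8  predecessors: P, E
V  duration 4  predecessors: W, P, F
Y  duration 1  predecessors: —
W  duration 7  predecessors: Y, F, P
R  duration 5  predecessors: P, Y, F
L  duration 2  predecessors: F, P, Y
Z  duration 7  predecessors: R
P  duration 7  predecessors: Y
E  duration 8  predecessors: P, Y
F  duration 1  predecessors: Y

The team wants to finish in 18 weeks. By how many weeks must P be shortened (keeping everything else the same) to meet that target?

Current finish: 24 weeks; target: 18.
P is on every critical path, so each week cut from P cuts the finish by one (this holds down to a finish of 18).
Need 24 − 18 = 6 weeks off P → P becomes 1 week, finish becomes 18.

6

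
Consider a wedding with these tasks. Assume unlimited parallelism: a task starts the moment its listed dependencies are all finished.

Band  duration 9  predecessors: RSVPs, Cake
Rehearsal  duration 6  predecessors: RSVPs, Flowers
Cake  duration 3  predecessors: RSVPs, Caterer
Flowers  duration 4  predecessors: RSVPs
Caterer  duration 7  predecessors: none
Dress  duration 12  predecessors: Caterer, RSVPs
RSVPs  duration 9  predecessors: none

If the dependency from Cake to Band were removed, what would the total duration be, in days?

21

With the dependency in place, RSVPs→Dress = 9+12 = 21 sets the finish at 21 days.
Without Cake→Band, Band's earliest start moves from 12 to 9.
New critical path: RSVPs→Dress = 9+12 = 21 ⇒ 21 days.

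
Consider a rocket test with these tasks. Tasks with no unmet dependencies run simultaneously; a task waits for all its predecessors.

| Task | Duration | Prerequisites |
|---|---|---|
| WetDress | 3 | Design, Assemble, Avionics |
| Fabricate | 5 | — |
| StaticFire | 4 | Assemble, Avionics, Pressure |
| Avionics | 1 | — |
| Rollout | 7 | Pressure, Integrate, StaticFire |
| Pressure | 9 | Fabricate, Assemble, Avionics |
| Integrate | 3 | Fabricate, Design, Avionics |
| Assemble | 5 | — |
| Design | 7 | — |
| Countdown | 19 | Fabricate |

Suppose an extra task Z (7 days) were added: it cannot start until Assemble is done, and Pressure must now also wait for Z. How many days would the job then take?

32

Originally the job takes 25 days.
With Z inserted, Pressure now waits for max(Fabricate, Assemble, Avionics, Z).
New critical path: Assemble→Z→Pressure→StaticFire→Rollout = 5+7+9+4+7 = 32 ⇒ 32 days.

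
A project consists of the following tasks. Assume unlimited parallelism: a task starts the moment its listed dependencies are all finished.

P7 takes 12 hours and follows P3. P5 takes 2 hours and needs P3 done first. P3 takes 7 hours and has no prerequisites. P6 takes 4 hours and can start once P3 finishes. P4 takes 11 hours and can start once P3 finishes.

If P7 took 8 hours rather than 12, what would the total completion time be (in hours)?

As given, the longest chain is P3→P7 = 7+12 = 19, so the finish is 19 hours.
P7 lies on that path, so at 8 hours the path becomes 15 hours.
The binding chain switches to P3→P4 = 7+11 = 18; finish 18 hours.

18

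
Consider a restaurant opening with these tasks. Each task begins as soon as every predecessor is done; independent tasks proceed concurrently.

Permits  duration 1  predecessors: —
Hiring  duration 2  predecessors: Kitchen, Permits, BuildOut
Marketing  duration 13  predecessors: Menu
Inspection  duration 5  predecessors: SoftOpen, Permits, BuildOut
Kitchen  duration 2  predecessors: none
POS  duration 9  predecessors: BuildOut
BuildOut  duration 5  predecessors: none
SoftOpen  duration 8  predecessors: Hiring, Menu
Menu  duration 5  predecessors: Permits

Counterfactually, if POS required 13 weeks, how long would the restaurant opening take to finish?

20

Baseline: BuildOut→Hiring→SoftOpen→Inspection = 5+2+8+5 = 20 → 20 weeks.
POS is off the critical path — its longest chain is 14 weeks, giving 6 of slack.
No other chain overtakes it, so the finish is 20 weeks.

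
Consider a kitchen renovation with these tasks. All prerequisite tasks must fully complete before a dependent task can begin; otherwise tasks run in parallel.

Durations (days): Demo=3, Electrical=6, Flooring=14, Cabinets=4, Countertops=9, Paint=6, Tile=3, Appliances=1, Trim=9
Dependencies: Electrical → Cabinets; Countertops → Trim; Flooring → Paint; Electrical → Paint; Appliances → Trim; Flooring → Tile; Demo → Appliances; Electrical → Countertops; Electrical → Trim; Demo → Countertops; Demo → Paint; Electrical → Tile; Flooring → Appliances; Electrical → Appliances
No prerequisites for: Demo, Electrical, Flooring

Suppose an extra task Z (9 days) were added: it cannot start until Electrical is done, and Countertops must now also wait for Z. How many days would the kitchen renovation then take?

Originally the kitchen renovation takes 24 days.
With Z inserted, Countertops now waits for max(Demo, Electrical, Z).
New critical path: Electrical→Z→Countertops→Trim = 6+9+9+9 = 33 ⇒ 33 days.

33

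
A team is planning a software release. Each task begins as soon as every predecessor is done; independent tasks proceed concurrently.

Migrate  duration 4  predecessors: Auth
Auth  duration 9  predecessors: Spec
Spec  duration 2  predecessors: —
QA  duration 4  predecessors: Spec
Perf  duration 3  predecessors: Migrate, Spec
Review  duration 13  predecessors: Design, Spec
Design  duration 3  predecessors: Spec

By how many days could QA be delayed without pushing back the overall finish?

The longest chain is Spec→Design→Review = 2+3+13 = 18; overall finish 18 days.
The longest chain containing QA totals 6 days.
Slack of QA = 14 − 2 = 12 days.

12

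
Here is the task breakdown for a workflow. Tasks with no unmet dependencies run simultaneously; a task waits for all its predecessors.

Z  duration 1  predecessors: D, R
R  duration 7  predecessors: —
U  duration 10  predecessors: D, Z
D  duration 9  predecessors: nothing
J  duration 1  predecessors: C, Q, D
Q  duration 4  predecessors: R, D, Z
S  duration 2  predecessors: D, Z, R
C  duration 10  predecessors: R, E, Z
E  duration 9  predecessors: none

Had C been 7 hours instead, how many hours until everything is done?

Baseline: D→Z→C→J = 9+1+10+1 = 21 → 21 hours.
C lies on that path, so at 7 hours the path becomes 18 hours.
New critical path: D→Z→U = 9+1+10 = 20 ⇒ 20 hours.

20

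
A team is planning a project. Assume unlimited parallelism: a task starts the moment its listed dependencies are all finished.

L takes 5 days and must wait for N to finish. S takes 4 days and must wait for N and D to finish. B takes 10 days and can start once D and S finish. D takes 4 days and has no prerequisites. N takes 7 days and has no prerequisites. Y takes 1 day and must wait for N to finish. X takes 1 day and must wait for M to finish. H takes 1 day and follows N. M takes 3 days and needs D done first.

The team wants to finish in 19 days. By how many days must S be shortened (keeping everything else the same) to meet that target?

2

Current finish: 21 days; target: 19.
S is on every critical path, so each day cut from S cuts the finish by one (this holds down to a finish of 18).
Need 21 − 19 = 2 days off S → S becomes 2 days, finish becomes 19.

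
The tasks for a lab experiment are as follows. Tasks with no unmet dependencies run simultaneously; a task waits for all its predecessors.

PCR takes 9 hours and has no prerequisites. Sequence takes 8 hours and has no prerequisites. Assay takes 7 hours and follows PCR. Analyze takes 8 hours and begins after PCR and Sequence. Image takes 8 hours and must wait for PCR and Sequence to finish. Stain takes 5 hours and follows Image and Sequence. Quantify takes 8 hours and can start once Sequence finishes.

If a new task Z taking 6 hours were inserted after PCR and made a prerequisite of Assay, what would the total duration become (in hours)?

Originally the project takes 22 hours.
With Z inserted, Assay now waits for max(PCR, Z).
New critical path: PCR→Z→Assay = 9+6+7 = 22 ⇒ 22 hours.

22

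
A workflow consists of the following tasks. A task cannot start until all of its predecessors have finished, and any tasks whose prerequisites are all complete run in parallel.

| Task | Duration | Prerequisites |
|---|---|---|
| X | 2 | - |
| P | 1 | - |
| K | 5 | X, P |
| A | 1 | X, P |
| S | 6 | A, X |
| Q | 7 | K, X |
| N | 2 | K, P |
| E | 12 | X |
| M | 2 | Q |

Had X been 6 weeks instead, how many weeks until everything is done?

Actual critical path: X→K→Q→M = 2+5+7+2 = 16 ⇒ 16 weeks.
Since X is critical, the +4 change carries straight to that chain (now 20 weeks).
That remains the longest chain; total 20 weeks.

20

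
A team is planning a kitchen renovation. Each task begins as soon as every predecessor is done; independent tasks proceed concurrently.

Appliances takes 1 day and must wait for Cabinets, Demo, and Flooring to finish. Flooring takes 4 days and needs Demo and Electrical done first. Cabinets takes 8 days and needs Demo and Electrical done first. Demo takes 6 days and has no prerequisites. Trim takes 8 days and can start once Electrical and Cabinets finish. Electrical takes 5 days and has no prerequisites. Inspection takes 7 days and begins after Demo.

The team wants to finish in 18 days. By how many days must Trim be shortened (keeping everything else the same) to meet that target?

Current finish: 22 days; target: 18.
Trim is on every critical path, so each day cut from Trim cuts the finish by one (this holds down to a finish of 15).
Need 22 − 18 = 4 days off Trim → Trim becomes 4 days, finish becomes 18.

4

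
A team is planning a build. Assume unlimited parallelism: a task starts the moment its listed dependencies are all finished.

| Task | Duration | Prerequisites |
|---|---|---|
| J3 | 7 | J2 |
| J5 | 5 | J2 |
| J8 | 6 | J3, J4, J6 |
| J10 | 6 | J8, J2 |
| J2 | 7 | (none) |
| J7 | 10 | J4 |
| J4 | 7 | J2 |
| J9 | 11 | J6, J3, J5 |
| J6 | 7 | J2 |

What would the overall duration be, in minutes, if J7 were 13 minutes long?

Baseline: J2→J3→J8→J10 = 7+7+6+6 = 26 → 26 minutes.
J7 is off the critical path — its longest chain is 24 minutes, giving 2 of slack.
Now J2→J4→J7 = 7+7+13 = 27 is longest, so the finish becomes 27 minutes.

27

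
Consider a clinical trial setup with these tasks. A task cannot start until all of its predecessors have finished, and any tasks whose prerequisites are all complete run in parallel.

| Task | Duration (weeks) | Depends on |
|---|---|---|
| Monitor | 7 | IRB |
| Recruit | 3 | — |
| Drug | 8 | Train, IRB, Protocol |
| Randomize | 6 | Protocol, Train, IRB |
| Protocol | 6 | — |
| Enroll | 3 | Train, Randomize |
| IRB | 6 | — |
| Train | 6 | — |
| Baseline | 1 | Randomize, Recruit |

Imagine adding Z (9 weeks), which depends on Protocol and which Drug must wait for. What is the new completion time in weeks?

Originally the job takes 15 weeks.
With Z inserted, Drug now waits for max(Train, IRB, Protocol, Z).
New critical path: Protocol→Z→Drug = 6+9+8 = 23 ⇒ 23 weeks.

23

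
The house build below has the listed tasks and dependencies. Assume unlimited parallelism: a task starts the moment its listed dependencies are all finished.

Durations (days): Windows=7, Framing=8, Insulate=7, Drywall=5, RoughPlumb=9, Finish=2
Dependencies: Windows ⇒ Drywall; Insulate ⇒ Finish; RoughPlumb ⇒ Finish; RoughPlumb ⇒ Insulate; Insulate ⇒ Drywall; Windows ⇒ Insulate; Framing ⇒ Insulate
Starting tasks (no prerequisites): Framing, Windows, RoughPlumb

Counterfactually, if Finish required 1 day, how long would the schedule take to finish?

21

The binding path is RoughPlumb→Insulate→Drywall = 9+7+5 = 21; finish at 21 days.
The longest path through Finish is only 18 days, so Finish has float 3.
The critical path is still RoughPlumb→Insulate→Drywall; finish is now 21 days.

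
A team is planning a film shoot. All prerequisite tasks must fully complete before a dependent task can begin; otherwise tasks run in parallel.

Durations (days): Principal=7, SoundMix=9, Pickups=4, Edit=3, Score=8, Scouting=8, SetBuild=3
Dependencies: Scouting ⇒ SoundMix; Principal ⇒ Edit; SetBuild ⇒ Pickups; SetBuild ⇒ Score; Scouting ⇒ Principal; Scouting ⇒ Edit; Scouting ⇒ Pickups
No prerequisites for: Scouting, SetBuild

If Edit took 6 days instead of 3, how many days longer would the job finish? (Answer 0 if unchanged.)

The binding path is Scouting→Principal→Edit = 8+7+3 = 18; finish at 18 days.
Edit is on the critical path; changing it to 6 makes that path 21 days.
That remains the longest chain; total 21 days.
Change in finish: 21 − 18 = +3 days.

3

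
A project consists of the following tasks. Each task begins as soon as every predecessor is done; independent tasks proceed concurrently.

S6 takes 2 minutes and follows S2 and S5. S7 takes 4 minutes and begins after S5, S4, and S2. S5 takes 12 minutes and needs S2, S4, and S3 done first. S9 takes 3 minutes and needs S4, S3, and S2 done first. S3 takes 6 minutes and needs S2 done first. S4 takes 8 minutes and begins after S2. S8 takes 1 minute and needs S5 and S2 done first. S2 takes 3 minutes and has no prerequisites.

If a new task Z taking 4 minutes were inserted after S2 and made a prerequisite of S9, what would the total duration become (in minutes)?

Originally the project takes 27 minutes.
With Z inserted, S9 now waits for max(S4, S3, S2, Z).
New critical path: S2→S4→S5→S7 = 3+8+12+4 = 27 ⇒ 27 minutes.

27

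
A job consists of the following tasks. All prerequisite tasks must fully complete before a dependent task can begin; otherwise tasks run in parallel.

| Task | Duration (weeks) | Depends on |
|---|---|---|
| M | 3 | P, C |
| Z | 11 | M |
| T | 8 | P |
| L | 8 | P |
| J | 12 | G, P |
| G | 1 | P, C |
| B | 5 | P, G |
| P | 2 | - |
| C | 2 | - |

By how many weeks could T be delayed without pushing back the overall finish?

The longest chain is P→M→Z = 2+3+11 = 16; overall finish 16 weeks.
Longest path through T: 10 weeks (earliest finish 10, latest finish 16).
Slack of T = 8 − 2 = 6 weeks.

6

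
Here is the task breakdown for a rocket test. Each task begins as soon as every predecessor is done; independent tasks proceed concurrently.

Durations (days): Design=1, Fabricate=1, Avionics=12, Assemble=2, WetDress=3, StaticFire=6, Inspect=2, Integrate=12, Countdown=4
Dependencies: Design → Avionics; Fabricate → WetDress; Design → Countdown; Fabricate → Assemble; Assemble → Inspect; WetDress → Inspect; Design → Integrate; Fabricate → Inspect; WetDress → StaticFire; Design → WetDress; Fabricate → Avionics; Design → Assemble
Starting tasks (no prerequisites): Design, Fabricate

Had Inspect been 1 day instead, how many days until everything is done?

13

Actual critical path: Design→Avionics = 1+12 = 13 ⇒ 13 days.
Inspect has 7 days of float (longest path through it is 6).
That remains the longest chain; total 13 days.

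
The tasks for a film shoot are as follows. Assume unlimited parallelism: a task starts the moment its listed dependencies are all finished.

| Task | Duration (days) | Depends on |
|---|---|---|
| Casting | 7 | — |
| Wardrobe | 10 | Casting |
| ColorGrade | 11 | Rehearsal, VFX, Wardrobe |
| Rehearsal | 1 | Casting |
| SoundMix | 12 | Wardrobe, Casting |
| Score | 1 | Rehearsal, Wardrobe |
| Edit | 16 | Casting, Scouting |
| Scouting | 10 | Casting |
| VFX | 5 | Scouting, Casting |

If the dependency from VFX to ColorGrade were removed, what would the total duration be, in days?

33

Before: longest chain Casting→Scouting→VFX→ColorGrade = 7+10+5+11 = 33, finish 33.
Without VFX→ColorGrade, ColorGrade's earliest start moves from 22 to 17.
New critical path: Casting→Scouting→Edit = 7+10+16 = 33 ⇒ 33 days.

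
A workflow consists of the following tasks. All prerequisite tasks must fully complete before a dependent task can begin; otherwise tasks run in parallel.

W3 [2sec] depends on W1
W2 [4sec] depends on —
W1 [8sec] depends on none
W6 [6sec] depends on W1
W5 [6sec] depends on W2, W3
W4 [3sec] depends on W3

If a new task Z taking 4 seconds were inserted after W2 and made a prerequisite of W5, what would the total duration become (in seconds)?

Originally the schedule takes 16 seconds.
With Z inserted, W5 now waits for max(W2, W3, Z).
New critical path: W1→W3→W5 = 8+2+6 = 16 ⇒ 16 seconds.

16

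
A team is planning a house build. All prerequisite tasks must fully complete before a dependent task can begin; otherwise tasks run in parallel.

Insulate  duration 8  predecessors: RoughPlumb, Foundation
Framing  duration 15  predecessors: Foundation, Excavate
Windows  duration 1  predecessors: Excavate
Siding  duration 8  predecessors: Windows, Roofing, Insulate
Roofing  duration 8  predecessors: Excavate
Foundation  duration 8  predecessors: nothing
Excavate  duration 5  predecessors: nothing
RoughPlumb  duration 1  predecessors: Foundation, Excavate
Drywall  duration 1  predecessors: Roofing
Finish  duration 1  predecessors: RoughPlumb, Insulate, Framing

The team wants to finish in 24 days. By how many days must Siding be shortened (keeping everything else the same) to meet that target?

1

Current finish: 25 days; target: 24.
Siding is on every critical path, so each day cut from Siding cuts the finish by one (this holds down to a finish of 24).
Need 25 − 24 = 1 day off Siding → Siding becomes 7 days, finish becomes 24.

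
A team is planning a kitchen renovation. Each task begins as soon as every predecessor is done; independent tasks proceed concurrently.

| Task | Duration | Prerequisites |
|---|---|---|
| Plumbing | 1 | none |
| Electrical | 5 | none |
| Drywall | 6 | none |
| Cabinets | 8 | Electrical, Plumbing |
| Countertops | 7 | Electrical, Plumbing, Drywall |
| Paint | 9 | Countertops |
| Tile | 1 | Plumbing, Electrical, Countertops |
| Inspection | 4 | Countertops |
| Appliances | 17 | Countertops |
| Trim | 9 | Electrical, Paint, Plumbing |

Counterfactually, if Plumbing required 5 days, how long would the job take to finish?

31

Baseline: Drywall→Countertops→Paint→Trim = 6+7+9+9 = 31 → 31 days.
Plumbing has 5 days of float (longest path through it is 26).
That remains the longest chain; total 31 days.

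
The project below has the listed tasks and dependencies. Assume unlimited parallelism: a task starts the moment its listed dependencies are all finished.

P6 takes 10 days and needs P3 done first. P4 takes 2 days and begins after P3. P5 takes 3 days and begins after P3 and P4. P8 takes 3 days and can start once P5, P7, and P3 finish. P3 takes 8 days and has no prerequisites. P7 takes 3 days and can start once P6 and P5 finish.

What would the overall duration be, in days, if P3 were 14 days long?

30

As given, the longest chain is P3→P6→P7→P8 = 8+10+3+3 = 24, so the finish is 24 days.
Since P3 is critical, the +6 change carries straight to that chain (now 30 days).
No other chain overtakes it, so the finish is 30 days.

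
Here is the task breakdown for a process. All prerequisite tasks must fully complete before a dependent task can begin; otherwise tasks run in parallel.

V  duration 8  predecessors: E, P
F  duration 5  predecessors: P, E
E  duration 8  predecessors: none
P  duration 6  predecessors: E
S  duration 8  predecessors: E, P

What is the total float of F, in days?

E→P→S = 8+6+8 = 22 sets the makespan at 22 days.
The longest chain containing F totals 19 days.
Slack of F = 17 − 14 = 3 days.

3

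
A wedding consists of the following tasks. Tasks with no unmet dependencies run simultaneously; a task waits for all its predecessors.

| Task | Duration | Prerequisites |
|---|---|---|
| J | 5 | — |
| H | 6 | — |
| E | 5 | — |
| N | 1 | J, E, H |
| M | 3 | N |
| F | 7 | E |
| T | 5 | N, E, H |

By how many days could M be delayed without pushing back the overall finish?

2

Critical path: H→N→T = 6+1+5 = 12, so the finish is 12 days.
Longest path through M: 10 days (earliest finish 10, latest finish 12).
Slack of M = 9 − 7 = 2 days.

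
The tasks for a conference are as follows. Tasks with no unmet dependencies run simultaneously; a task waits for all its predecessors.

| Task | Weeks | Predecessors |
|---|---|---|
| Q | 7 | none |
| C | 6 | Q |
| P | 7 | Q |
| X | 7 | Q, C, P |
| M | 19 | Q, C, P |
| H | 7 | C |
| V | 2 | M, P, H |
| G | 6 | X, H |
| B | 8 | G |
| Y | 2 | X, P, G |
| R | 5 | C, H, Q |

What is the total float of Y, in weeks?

6

Q→P→X→G→B = 7+7+7+6+8 = 35 sets the makespan at 35 weeks.
The longest chain containing Y totals 29 weeks.
So Y can slip 35 − 29 = 6 weeks.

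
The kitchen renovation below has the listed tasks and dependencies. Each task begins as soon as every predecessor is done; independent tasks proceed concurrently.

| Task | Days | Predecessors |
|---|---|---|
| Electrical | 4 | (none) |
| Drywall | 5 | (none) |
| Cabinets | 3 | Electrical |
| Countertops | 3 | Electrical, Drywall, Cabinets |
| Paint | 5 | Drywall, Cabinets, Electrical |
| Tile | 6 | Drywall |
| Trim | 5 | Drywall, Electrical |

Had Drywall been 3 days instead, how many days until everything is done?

12

Baseline: Electrical→Cabinets→Paint = 4+3+5 = 12 → 12 days.
The longest path through Drywall is only 11 days, so Drywall has float 1.
No other chain overtakes it, so the finish is 12 days.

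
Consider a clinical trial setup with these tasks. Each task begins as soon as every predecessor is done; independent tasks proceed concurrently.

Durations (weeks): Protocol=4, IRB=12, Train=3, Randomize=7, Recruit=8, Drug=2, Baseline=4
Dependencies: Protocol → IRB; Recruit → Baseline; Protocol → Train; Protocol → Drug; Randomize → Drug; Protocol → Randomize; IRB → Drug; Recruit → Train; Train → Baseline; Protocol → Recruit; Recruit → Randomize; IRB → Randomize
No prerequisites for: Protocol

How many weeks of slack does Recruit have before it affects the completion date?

The longest chain is Protocol→IRB→Randomize→Drug = 4+12+7+2 = 25; overall finish 25 weeks.
Recruit finishes as early as 12 and must finish by 16.
Float = 25 − 21 = 4.

4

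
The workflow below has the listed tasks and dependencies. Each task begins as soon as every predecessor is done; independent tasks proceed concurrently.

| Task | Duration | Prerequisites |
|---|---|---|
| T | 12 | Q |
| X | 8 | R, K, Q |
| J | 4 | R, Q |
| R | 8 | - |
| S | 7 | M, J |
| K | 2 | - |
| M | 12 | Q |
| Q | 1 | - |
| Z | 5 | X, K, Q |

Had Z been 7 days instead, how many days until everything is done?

Critical path before the change: R→X→Z = 8+8+5 = 21 giving 21 days.
Since Z is critical, the +2 change carries straight to that chain (now 23 days).
No other chain overtakes it, so the finish is 23 days.

23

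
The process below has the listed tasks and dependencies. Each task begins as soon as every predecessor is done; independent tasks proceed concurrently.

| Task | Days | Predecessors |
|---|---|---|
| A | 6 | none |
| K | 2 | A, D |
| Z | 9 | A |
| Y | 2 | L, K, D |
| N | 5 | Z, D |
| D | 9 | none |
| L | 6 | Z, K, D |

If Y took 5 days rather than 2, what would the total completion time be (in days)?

Baseline: A→Z→L→Y = 6+9+6+2 = 23 → 23 days.
Y lies on that path, so at 5 days the path becomes 26 days.
The critical path is still A→Z→L→Y; finish is now 26 days.

26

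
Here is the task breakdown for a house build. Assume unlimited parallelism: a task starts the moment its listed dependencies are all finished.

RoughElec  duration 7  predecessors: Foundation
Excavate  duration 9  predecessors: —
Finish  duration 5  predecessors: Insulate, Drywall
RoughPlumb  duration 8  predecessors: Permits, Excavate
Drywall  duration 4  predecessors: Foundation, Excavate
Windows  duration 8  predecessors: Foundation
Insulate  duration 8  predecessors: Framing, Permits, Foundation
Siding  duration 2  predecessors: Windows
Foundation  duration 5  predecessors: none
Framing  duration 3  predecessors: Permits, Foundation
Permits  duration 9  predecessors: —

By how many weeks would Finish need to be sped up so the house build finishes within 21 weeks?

Current finish: 25 weeks; target: 21.
Finish is on every critical path, so each week cut from Finish cuts the finish by one (this holds down to a finish of 21).
Need 25 − 21 = 4 weeks off Finish → Finish becomes 1 week, finish becomes 21.

4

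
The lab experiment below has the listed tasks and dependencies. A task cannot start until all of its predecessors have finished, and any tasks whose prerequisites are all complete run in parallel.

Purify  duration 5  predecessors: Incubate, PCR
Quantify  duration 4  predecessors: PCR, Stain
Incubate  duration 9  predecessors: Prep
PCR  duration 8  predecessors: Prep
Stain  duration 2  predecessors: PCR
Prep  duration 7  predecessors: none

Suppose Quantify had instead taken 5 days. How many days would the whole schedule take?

22

As given, the longest chain is Prep→PCR→Stain→Quantify = 7+8+2+4 = 21, so the finish is 21 days.
Quantify is on the critical path; changing it to 5 makes that path 22 days.
No other chain overtakes it, so the finish is 22 days.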